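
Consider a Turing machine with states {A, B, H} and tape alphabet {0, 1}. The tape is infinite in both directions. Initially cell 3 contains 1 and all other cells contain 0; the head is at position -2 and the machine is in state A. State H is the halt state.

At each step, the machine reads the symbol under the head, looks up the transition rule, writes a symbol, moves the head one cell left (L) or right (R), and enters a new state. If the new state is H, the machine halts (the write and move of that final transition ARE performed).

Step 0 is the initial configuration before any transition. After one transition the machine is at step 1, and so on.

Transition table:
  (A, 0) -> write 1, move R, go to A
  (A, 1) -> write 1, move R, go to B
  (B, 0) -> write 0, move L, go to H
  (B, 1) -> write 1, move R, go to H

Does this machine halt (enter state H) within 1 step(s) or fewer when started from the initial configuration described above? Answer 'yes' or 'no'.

Answer: no

Derivation:
Step 1: in state A at pos -2, read 0 -> (A,0)->write 1,move R,goto A. Now: state=A, head=-1, tape[-3..4]=01000010 (head:   ^)
After 1 step(s): state = A (not H) -> not halted within 1 -> no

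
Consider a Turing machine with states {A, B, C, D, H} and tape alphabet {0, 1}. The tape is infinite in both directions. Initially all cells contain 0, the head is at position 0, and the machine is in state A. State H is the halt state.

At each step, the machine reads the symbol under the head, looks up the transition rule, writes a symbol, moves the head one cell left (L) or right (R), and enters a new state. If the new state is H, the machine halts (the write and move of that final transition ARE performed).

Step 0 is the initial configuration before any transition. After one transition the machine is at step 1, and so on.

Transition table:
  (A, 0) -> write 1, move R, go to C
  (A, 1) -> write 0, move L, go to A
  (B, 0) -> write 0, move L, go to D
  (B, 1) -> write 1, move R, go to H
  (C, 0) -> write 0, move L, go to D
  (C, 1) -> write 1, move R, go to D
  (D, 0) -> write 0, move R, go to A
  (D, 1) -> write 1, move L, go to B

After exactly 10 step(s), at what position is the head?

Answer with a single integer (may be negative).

Step 1: in state A at pos 0, read 0 -> (A,0)->write 1,move R,goto C. Now: state=C, head=1, tape[-1..2]=0100 (head:   ^)
Step 2: in state C at pos 1, read 0 -> (C,0)->write 0,move L,goto D. Now: state=D, head=0, tape[-1..2]=0100 (head:  ^)
Step 3: in state D at pos 0, read 1 -> (D,1)->write 1,move L,goto B. Now: state=B, head=-1, tape[-2..2]=00100 (head:  ^)
Step 4: in state B at pos -1, read 0 -> (B,0)->write 0,move L,goto D. Now: state=D, head=-2, tape[-3..2]=000100 (head:  ^)
Step 5: in state D at pos -2, read 0 -> (D,0)->write 0,move R,goto A. Now: state=A, head=-1, tape[-3..2]=000100 (head:   ^)
Step 6: in state A at pos -1, read 0 -> (A,0)->write 1,move R,goto C. Now: state=C, head=0, tape[-3..2]=001100 (head:    ^)
Step 7: in state C at pos 0, read 1 -> (C,1)->write 1,move R,goto D. Now: state=D, head=1, tape[-3..2]=001100 (head:     ^)
Step 8: in state D at pos 1, read 0 -> (D,0)->write 0,move R,goto A. Now: state=A, head=2, tape[-3..3]=0011000 (head:      ^)
Step 9: in state A at pos 2, read 0 -> (A,0)->write 1,move R,goto C. Now: state=C, head=3, tape[-3..4]=00110100 (head:       ^)
Step 10: in state C at pos 3, read 0 -> (C,0)->write 0,move L,goto D. Now: state=D, head=2, tape[-3..4]=00110100 (head:      ^)

Answer: 2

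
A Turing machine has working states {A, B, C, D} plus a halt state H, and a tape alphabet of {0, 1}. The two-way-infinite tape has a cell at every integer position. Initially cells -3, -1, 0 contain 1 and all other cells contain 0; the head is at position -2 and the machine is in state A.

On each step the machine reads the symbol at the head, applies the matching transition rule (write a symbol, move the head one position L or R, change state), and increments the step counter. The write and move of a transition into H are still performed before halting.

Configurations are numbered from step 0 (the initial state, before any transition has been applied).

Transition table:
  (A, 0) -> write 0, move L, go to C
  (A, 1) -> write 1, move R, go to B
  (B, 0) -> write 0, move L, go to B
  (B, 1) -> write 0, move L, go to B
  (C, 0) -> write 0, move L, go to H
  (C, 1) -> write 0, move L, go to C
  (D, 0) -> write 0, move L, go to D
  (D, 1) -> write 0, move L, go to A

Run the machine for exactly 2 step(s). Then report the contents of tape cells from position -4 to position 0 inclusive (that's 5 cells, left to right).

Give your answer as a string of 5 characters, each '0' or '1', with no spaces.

Answer: 00011

Derivation:
Step 1: in state A at pos -2, read 0 -> (A,0)->write 0,move L,goto C. Now: state=C, head=-3, tape[-4..1]=010110 (head:  ^)
Step 2: in state C at pos -3, read 1 -> (C,1)->write 0,move L,goto C. Now: state=C, head=-4, tape[-5..1]=0000110 (head:  ^)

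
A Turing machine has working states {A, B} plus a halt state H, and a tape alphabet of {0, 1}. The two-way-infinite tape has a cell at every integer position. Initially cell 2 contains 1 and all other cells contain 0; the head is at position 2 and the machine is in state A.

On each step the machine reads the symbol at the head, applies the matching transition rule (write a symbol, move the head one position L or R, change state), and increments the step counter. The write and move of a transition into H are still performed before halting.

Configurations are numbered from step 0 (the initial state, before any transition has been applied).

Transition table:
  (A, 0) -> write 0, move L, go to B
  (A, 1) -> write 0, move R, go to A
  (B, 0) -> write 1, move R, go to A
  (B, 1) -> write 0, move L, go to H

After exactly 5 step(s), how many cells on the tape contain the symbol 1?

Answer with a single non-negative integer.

Answer: 0

Derivation:
Step 1: in state A at pos 2, read 1 -> (A,1)->write 0,move R,goto A. Now: state=A, head=3, tape[1..4]=0000 (head:   ^)
Step 2: in state A at pos 3, read 0 -> (A,0)->write 0,move L,goto B. Now: state=B, head=2, tape[1..4]=0000 (head:  ^)
Step 3: in state B at pos 2, read 0 -> (B,0)->write 1,move R,goto A. Now: state=A, head=3, tape[1..4]=0100 (head:   ^)
Step 4: in state A at pos 3, read 0 -> (A,0)->write 0,move L,goto B. Now: state=B, head=2, tape[1..4]=0100 (head:  ^)
Step 5: in state B at pos 2, read 1 -> (B,1)->write 0,move L,goto H. Now: state=H, head=1, tape[0..4]=00000 (head:  ^)
No cell contains 1 after step 5 -> 0 cell(s)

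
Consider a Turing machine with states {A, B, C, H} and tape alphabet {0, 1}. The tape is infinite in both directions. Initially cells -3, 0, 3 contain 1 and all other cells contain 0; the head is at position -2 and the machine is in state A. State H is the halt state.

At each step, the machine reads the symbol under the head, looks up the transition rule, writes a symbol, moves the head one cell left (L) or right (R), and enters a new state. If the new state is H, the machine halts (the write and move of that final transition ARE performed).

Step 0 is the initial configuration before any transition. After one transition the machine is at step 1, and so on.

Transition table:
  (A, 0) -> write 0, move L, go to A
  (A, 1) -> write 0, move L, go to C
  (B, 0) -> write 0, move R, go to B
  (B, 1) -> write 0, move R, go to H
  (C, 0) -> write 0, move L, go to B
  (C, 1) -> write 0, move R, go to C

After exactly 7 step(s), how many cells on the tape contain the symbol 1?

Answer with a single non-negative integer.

Answer: 2

Derivation:
Step 1: in state A at pos -2, read 0 -> (A,0)->write 0,move L,goto A. Now: state=A, head=-3, tape[-4..4]=010010010 (head:  ^)
Step 2: in state A at pos -3, read 1 -> (A,1)->write 0,move L,goto C. Now: state=C, head=-4, tape[-5..4]=0000010010 (head:  ^)
Step 3: in state C at pos -4, read 0 -> (C,0)->write 0,move L,goto B. Now: state=B, head=-5, tape[-6..4]=00000010010 (head:  ^)
Step 4: in state B at pos -5, read 0 -> (B,0)->write 0,move R,goto B. Now: state=B, head=-4, tape[-6..4]=00000010010 (head:   ^)
Step 5: in state B at pos -4, read 0 -> (B,0)->write 0,move R,goto B. Now: state=B, head=-3, tape[-6..4]=00000010010 (head:    ^)
Step 6: in state B at pos -3, read 0 -> (B,0)->write 0,move R,goto B. Now: state=B, head=-2, tape[-6..4]=00000010010 (head:     ^)
Step 7: in state B at pos -2, read 0 -> (B,0)->write 0,move R,goto B. Now: state=B, head=-1, tape[-6..4]=00000010010 (head:      ^)
Cells containing 1 after step 7: {0, 3} -> 2 cell(s)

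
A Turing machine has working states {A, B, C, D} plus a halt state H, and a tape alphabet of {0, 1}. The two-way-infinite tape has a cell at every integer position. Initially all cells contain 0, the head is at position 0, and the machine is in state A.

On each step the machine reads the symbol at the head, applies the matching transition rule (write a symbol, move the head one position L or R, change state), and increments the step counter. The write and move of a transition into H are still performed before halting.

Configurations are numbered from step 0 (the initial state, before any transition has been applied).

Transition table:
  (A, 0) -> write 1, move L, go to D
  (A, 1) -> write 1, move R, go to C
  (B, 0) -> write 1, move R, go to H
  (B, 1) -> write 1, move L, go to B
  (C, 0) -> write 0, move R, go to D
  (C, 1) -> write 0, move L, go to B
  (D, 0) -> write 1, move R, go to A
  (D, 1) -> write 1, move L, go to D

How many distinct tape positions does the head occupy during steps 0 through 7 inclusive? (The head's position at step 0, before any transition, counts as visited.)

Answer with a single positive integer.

Step 1: in state A at pos 0, read 0 -> (A,0)->write 1,move L,goto D. Now: state=D, head=-1, tape[-2..1]=0010 (head:  ^)
Step 2: in state D at pos -1, read 0 -> (D,0)->write 1,move R,goto A. Now: state=A, head=0, tape[-2..1]=0110 (head:   ^)
Step 3: in state A at pos 0, read 1 -> (A,1)->write 1,move R,goto C. Now: state=C, head=1, tape[-2..2]=01100 (head:    ^)
Step 4: in state C at pos 1, read 0 -> (C,0)->write 0,move R,goto D. Now: state=D, head=2, tape[-2..3]=011000 (head:     ^)
Step 5: in state D at pos 2, read 0 -> (D,0)->write 1,move R,goto A. Now: state=A, head=3, tape[-2..4]=0110100 (head:      ^)
Step 6: in state A at pos 3, read 0 -> (A,0)->write 1,move L,goto D. Now: state=D, head=2, tape[-2..4]=0110110 (head:     ^)
Step 7: in state D at pos 2, read 1 -> (D,1)->write 1,move L,goto D. Now: state=D, head=1, tape[-2..4]=0110110 (head:    ^)
Head positions at steps 0..7: starting at 0, distinct positions visited = {-1, 0, 1, 2, 3} -> 5 position(s)

Answer: 5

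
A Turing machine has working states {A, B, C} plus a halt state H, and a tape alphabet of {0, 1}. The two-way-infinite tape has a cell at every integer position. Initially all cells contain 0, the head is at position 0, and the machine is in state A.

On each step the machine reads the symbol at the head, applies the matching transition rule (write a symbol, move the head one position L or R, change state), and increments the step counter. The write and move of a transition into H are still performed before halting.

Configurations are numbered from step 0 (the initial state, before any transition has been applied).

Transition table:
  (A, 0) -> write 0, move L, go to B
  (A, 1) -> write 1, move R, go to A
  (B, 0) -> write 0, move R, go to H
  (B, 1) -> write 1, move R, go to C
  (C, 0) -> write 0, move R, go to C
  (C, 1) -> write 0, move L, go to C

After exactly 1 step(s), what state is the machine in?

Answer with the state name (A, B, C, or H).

Step 1: in state A at pos 0, read 0 -> (A,0)->write 0,move L,goto B. Now: state=B, head=-1, tape[-2..1]=0000 (head:  ^)

Answer: B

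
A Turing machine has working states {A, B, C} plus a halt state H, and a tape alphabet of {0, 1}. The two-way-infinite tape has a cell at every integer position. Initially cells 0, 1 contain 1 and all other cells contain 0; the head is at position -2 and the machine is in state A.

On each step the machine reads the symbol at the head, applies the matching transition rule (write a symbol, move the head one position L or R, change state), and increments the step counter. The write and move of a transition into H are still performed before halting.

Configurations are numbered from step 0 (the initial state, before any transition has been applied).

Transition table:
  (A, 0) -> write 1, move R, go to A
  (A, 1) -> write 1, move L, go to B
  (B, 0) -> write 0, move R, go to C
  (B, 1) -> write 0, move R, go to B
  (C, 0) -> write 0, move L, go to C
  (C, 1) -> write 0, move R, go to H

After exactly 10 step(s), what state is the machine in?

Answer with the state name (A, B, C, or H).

Answer: C

Derivation:
Step 1: in state A at pos -2, read 0 -> (A,0)->write 1,move R,goto A. Now: state=A, head=-1, tape[-3..2]=010110 (head:   ^)
Step 2: in state A at pos -1, read 0 -> (A,0)->write 1,move R,goto A. Now: state=A, head=0, tape[-3..2]=011110 (head:    ^)
Step 3: in state A at pos 0, read 1 -> (A,1)->write 1,move L,goto B. Now: state=B, head=-1, tape[-3..2]=011110 (head:   ^)
Step 4: in state B at pos -1, read 1 -> (B,1)->write 0,move R,goto B. Now: state=B, head=0, tape[-3..2]=010110 (head:    ^)
Step 5: in state B at pos 0, read 1 -> (B,1)->write 0,move R,goto B. Now: state=B, head=1, tape[-3..2]=010010 (head:     ^)
Step 6: in state B at pos 1, read 1 -> (B,1)->write 0,move R,goto B. Now: state=B, head=2, tape[-3..3]=0100000 (head:      ^)
Step 7: in state B at pos 2, read 0 -> (B,0)->write 0,move R,goto C. Now: state=C, head=3, tape[-3..4]=01000000 (head:       ^)
Step 8: in state C at pos 3, read 0 -> (C,0)->write 0,move L,goto C. Now: state=C, head=2, tape[-3..4]=01000000 (head:      ^)
Step 9: in state C at pos 2, read 0 -> (C,0)->write 0,move L,goto C. Now: state=C, head=1, tape[-3..4]=01000000 (head:     ^)
Step 10: in state C at pos 1, read 0 -> (C,0)->write 0,move L,goto C. Now: state=C, head=0, tape[-3..4]=01000000 (head:    ^)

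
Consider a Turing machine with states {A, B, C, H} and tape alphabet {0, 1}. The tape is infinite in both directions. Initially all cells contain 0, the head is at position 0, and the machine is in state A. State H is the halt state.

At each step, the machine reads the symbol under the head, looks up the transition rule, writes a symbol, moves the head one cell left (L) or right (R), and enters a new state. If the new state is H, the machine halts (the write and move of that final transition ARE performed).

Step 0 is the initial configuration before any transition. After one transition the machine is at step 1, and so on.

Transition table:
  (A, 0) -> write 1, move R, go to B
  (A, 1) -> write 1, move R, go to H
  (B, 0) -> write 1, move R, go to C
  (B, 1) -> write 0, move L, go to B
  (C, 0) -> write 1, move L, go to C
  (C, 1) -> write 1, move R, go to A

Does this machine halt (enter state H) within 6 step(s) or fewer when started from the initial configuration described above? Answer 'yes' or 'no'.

Answer: yes

Derivation:
Step 1: in state A at pos 0, read 0 -> (A,0)->write 1,move R,goto B. Now: state=B, head=1, tape[-1..2]=0100 (head:   ^)
Step 2: in state B at pos 1, read 0 -> (B,0)->write 1,move R,goto C. Now: state=C, head=2, tape[-1..3]=01100 (head:    ^)
Step 3: in state C at pos 2, read 0 -> (C,0)->write 1,move L,goto C. Now: state=C, head=1, tape[-1..3]=01110 (head:   ^)
Step 4: in state C at pos 1, read 1 -> (C,1)->write 1,move R,goto A. Now: state=A, head=2, tape[-1..3]=01110 (head:    ^)
Step 5: in state A at pos 2, read 1 -> (A,1)->write 1,move R,goto H. Now: state=H, head=3, tape[-1..4]=011100 (head:     ^)
State H reached at step 5; 5 <= 6 -> yes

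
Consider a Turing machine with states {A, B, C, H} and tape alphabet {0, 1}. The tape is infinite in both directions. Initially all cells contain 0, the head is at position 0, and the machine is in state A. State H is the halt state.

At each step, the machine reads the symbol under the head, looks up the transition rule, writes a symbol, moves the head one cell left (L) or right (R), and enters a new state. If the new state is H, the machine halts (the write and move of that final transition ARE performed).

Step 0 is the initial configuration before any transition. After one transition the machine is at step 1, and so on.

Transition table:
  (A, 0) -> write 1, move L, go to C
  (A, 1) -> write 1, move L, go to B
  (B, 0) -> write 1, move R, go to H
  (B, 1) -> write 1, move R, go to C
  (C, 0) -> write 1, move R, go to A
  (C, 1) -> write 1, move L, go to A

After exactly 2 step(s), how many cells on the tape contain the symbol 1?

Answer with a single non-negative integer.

Step 1: in state A at pos 0, read 0 -> (A,0)->write 1,move L,goto C. Now: state=C, head=-1, tape[-2..1]=0010 (head:  ^)
Step 2: in state C at pos -1, read 0 -> (C,0)->write 1,move R,goto A. Now: state=A, head=0, tape[-2..1]=0110 (head:   ^)
Cells containing 1 after step 2: {-1, 0} -> 2 cell(s)

Answer: 2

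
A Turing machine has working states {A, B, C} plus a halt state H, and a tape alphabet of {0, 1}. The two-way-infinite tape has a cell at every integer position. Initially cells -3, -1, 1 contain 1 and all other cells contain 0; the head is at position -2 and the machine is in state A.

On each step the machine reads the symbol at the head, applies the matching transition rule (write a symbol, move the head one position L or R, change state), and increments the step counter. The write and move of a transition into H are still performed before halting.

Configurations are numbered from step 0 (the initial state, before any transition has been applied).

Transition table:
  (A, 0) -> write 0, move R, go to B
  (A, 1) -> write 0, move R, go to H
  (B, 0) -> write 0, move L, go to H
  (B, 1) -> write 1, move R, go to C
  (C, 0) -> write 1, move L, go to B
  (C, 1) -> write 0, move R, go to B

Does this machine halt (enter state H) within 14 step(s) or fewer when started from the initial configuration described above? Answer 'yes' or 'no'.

Answer: yes

Derivation:
Step 1: in state A at pos -2, read 0 -> (A,0)->write 0,move R,goto B. Now: state=B, head=-1, tape[-4..2]=0101010 (head:    ^)
Step 2: in state B at pos -1, read 1 -> (B,1)->write 1,move R,goto C. Now: state=C, head=0, tape[-4..2]=0101010 (head:     ^)
Step 3: in state C at pos 0, read 0 -> (C,0)->write 1,move L,goto B. Now: state=B, head=-1, tape[-4..2]=0101110 (head:    ^)
Step 4: in state B at pos -1, read 1 -> (B,1)->write 1,move R,goto C. Now: state=C, head=0, tape[-4..2]=0101110 (head:     ^)
Step 5: in state C at pos 0, read 1 -> (C,1)->write 0,move R,goto B. Now: state=B, head=1, tape[-4..2]=0101010 (head:      ^)
Step 6: in state B at pos 1, read 1 -> (B,1)->write 1,move R,goto C. Now: state=C, head=2, tape[-4..3]=01010100 (head:       ^)
Step 7: in state C at pos 2, read 0 -> (C,0)->write 1,move L,goto B. Now: state=B, head=1, tape[-4..3]=01010110 (head:      ^)
Step 8: in state B at pos 1, read 1 -> (B,1)->write 1,move R,goto C. Now: state=C, head=2, tape[-4..3]=01010110 (head:       ^)
Step 9: in state C at pos 2, read 1 -> (C,1)->write 0,move R,goto B. Now: state=B, head=3, tape[-4..4]=010101000 (head:        ^)
Step 10: in state B at pos 3, read 0 -> (B,0)->write 0,move L,goto H. Now: state=H, head=2, tape[-4..4]=010101000 (head:       ^)
State H reached at step 10; 10 <= 14 -> yes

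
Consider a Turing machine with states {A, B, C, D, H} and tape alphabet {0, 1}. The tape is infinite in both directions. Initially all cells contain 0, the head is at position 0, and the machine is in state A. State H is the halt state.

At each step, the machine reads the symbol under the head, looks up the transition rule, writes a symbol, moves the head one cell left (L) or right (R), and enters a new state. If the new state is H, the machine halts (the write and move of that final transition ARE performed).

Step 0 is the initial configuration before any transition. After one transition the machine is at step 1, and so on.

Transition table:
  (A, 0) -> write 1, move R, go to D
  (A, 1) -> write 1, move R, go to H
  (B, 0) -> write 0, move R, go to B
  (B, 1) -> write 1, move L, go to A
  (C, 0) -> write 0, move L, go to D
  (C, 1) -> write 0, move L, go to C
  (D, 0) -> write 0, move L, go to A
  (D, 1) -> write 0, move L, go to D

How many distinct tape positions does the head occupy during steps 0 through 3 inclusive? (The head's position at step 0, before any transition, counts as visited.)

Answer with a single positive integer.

Answer: 2

Derivation:
Step 1: in state A at pos 0, read 0 -> (A,0)->write 1,move R,goto D. Now: state=D, head=1, tape[-1..2]=0100 (head:   ^)
Step 2: in state D at pos 1, read 0 -> (D,0)->write 0,move L,goto A. Now: state=A, head=0, tape[-1..2]=0100 (head:  ^)
Step 3: in state A at pos 0, read 1 -> (A,1)->write 1,move R,goto H. Now: state=H, head=1, tape[-1..2]=0100 (head:   ^)
Head positions at steps 0..3: starting at 0, distinct positions visited = {0, 1} -> 2 position(s)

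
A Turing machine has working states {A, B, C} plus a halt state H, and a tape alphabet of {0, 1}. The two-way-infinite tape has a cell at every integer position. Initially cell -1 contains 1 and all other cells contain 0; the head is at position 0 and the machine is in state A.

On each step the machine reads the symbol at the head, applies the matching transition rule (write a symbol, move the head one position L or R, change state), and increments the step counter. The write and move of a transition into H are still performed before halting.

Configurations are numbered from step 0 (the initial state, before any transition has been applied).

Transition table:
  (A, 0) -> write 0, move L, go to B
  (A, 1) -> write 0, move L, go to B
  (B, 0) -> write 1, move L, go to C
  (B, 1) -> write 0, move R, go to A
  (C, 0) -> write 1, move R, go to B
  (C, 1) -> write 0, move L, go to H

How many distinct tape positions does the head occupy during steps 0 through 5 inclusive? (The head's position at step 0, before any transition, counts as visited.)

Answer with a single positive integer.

Answer: 3

Derivation:
Step 1: in state A at pos 0, read 0 -> (A,0)->write 0,move L,goto B. Now: state=B, head=-1, tape[-2..1]=0100 (head:  ^)
Step 2: in state B at pos -1, read 1 -> (B,1)->write 0,move R,goto A. Now: state=A, head=0, tape[-2..1]=0000 (head:   ^)
Step 3: in state A at pos 0, read 0 -> (A,0)->write 0,move L,goto B. Now: state=B, head=-1, tape[-2..1]=0000 (head:  ^)
Step 4: in state B at pos -1, read 0 -> (B,0)->write 1,move L,goto C. Now: state=C, head=-2, tape[-3..1]=00100 (head:  ^)
Step 5: in state C at pos -2, read 0 -> (C,0)->write 1,move R,goto B. Now: state=B, head=-1, tape[-3..1]=01100 (head:   ^)
Head positions at steps 0..5: starting at 0, distinct positions visited = {-2, -1, 0} -> 3 position(s)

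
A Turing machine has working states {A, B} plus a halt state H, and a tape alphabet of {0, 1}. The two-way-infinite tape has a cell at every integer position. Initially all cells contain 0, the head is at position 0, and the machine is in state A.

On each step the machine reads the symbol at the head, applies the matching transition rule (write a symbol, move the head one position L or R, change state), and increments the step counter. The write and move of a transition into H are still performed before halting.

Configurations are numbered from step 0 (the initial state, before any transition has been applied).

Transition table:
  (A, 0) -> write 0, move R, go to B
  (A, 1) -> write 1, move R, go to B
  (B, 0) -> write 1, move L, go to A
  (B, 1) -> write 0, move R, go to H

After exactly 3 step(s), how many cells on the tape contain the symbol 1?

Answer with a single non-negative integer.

Step 1: in state A at pos 0, read 0 -> (A,0)->write 0,move R,goto B. Now: state=B, head=1, tape[-1..2]=0000 (head:   ^)
Step 2: in state B at pos 1, read 0 -> (B,0)->write 1,move L,goto A. Now: state=A, head=0, tape[-1..2]=0010 (head:  ^)
Step 3: in state A at pos 0, read 0 -> (A,0)->write 0,move R,goto B. Now: state=B, head=1, tape[-1..2]=0010 (head:   ^)
Cells containing 1 after step 3: {1} -> 1 cell(s)

Answer: 1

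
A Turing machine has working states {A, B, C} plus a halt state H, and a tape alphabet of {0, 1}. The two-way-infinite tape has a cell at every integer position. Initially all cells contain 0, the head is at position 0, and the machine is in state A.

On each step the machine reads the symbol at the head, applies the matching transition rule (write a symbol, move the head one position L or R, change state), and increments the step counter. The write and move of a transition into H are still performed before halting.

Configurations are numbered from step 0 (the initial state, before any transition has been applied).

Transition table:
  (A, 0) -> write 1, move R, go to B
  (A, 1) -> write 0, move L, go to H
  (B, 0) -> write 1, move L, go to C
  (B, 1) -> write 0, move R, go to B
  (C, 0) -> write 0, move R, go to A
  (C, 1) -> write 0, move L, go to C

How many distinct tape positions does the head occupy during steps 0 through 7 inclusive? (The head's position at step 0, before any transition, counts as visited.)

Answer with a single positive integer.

Step 1: in state A at pos 0, read 0 -> (A,0)->write 1,move R,goto B. Now: state=B, head=1, tape[-1..2]=0100 (head:   ^)
Step 2: in state B at pos 1, read 0 -> (B,0)->write 1,move L,goto C. Now: state=C, head=0, tape[-1..2]=0110 (head:  ^)
Step 3: in state C at pos 0, read 1 -> (C,1)->write 0,move L,goto C. Now: state=C, head=-1, tape[-2..2]=00010 (head:  ^)
Step 4: in state C at pos -1, read 0 -> (C,0)->write 0,move R,goto A. Now: state=A, head=0, tape[-2..2]=00010 (head:   ^)
Step 5: in state A at pos 0, read 0 -> (A,0)->write 1,move R,goto B. Now: state=B, head=1, tape[-2..2]=00110 (head:    ^)
Step 6: in state B at pos 1, read 1 -> (B,1)->write 0,move R,goto B. Now: state=B, head=2, tape[-2..3]=001000 (head:     ^)
Step 7: in state B at pos 2, read 0 -> (B,0)->write 1,move L,goto C. Now: state=C, head=1, tape[-2..3]=001010 (head:    ^)
Head positions at steps 0..7: starting at 0, distinct positions visited = {-1, 0, 1, 2} -> 4 position(s)

Answer: 4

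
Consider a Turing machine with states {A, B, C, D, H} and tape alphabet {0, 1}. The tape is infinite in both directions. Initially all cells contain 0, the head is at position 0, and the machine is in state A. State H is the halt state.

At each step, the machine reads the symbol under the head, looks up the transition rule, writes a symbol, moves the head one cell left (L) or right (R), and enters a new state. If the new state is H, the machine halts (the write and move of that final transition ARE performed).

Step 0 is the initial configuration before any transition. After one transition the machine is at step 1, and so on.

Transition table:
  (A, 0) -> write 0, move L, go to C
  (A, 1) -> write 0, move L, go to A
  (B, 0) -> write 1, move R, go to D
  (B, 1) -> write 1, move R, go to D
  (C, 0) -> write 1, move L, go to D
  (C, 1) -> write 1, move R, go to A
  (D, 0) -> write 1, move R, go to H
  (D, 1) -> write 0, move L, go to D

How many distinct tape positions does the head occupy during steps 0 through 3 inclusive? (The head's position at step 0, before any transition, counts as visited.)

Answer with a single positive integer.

Step 1: in state A at pos 0, read 0 -> (A,0)->write 0,move L,goto C. Now: state=C, head=-1, tape[-2..1]=0000 (head:  ^)
Step 2: in state C at pos -1, read 0 -> (C,0)->write 1,move L,goto D. Now: state=D, head=-2, tape[-3..1]=00100 (head:  ^)
Step 3: in state D at pos -2, read 0 -> (D,0)->write 1,move R,goto H. Now: state=H, head=-1, tape[-3..1]=01100 (head:   ^)
Head positions at steps 0..3: starting at 0, distinct positions visited = {-2, -1, 0} -> 3 position(s)

Answer: 3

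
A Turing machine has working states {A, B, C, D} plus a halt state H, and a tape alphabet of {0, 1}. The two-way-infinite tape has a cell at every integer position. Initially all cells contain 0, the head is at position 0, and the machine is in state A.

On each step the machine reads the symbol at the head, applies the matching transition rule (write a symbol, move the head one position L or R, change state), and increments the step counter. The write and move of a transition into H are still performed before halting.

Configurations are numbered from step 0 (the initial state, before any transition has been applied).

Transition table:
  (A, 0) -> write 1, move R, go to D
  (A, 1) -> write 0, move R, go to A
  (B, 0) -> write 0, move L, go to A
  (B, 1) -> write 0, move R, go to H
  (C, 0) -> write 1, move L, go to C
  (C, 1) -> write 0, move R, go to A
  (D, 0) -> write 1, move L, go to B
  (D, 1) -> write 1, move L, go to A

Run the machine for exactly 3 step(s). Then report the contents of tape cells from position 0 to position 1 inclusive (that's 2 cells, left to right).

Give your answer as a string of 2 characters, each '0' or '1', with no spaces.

Answer: 01

Derivation:
Step 1: in state A at pos 0, read 0 -> (A,0)->write 1,move R,goto D. Now: state=D, head=1, tape[-1..2]=0100 (head:   ^)
Step 2: in state D at pos 1, read 0 -> (D,0)->write 1,move L,goto B. Now: state=B, head=0, tape[-1..2]=0110 (head:  ^)
Step 3: in state B at pos 0, read 1 -> (B,1)->write 0,move R,goto H. Now: state=H, head=1, tape[-1..2]=0010 (head:   ^)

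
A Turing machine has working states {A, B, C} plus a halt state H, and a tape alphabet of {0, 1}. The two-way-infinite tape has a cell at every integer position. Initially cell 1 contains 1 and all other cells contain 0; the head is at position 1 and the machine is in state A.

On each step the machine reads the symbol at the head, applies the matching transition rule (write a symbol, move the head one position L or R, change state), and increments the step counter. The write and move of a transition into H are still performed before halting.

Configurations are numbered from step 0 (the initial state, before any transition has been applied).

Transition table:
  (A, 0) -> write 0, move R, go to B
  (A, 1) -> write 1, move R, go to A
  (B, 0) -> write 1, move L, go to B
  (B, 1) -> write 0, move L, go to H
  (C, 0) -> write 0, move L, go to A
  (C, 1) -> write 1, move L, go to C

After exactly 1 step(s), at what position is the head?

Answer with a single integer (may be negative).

Step 1: in state A at pos 1, read 1 -> (A,1)->write 1,move R,goto A. Now: state=A, head=2, tape[0..3]=0100 (head:   ^)

Answer: 2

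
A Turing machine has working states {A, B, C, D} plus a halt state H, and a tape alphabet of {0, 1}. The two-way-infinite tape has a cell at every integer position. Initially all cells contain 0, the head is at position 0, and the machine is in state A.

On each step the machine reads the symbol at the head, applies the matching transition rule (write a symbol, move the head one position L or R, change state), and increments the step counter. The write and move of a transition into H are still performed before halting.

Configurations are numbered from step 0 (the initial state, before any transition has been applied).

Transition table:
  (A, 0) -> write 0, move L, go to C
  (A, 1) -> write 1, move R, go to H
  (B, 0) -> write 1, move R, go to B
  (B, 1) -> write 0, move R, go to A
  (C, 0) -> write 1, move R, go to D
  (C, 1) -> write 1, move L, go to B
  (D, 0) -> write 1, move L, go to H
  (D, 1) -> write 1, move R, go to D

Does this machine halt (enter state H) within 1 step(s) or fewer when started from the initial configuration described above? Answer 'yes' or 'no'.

Step 1: in state A at pos 0, read 0 -> (A,0)->write 0,move L,goto C. Now: state=C, head=-1, tape[-2..1]=0000 (head:  ^)
After 1 step(s): state = C (not H) -> not halted within 1 -> no

Answer: no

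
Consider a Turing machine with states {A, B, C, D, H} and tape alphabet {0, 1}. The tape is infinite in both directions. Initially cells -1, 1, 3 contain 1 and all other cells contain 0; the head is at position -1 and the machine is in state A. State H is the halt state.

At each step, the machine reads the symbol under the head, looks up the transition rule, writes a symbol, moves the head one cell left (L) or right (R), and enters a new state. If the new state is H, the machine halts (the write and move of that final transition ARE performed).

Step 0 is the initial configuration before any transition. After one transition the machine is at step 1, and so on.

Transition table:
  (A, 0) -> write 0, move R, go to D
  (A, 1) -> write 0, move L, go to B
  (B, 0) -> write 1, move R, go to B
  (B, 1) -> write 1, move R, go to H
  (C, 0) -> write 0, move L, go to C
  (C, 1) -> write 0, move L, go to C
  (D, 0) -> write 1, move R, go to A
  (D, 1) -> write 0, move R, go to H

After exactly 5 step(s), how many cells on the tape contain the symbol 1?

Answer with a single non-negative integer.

Step 1: in state A at pos -1, read 1 -> (A,1)->write 0,move L,goto B. Now: state=B, head=-2, tape[-3..4]=00001010 (head:  ^)
Step 2: in state B at pos -2, read 0 -> (B,0)->write 1,move R,goto B. Now: state=B, head=-1, tape[-3..4]=01001010 (head:   ^)
Step 3: in state B at pos -1, read 0 -> (B,0)->write 1,move R,goto B. Now: state=B, head=0, tape[-3..4]=01101010 (head:    ^)
Step 4: in state B at pos 0, read 0 -> (B,0)->write 1,move R,goto B. Now: state=B, head=1, tape[-3..4]=01111010 (head:     ^)
Step 5: in state B at pos 1, read 1 -> (B,1)->write 1,move R,goto H. Now: state=H, head=2, tape[-3..4]=01111010 (head:      ^)
Cells containing 1 after step 5: {-2, -1, 0, 1, 3} -> 5 cell(s)

Answer: 5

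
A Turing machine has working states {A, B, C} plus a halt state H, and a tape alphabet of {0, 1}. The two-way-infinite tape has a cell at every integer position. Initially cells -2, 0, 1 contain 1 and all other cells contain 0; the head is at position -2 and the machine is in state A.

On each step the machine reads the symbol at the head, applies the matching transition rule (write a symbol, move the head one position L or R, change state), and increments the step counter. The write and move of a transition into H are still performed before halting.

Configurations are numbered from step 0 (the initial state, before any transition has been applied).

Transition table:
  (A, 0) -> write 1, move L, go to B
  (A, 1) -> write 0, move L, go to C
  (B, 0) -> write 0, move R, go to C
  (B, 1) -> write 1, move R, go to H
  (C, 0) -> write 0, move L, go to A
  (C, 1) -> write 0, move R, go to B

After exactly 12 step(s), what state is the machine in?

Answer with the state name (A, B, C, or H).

Answer: A

Derivation:
Step 1: in state A at pos -2, read 1 -> (A,1)->write 0,move L,goto C. Now: state=C, head=-3, tape[-4..2]=0000110 (head:  ^)
Step 2: in state C at pos -3, read 0 -> (C,0)->write 0,move L,goto A. Now: state=A, head=-4, tape[-5..2]=00000110 (head:  ^)
Step 3: in state A at pos -4, read 0 -> (A,0)->write 1,move L,goto B. Now: state=B, head=-5, tape[-6..2]=001000110 (head:  ^)
Step 4: in state B at pos -5, read 0 -> (B,0)->write 0,move R,goto C. Now: state=C, head=-4, tape[-6..2]=001000110 (head:   ^)
Step 5: in state C at pos -4, read 1 -> (C,1)->write 0,move R,goto B. Now: state=B, head=-3, tape[-6..2]=000000110 (head:    ^)
Step 6: in state B at pos -3, read 0 -> (B,0)->write 0,move R,goto C. Now: state=C, head=-2, tape[-6..2]=000000110 (head:     ^)
Step 7: in state C at pos -2, read 0 -> (C,0)->write 0,move L,goto A. Now: state=A, head=-3, tape[-6..2]=000000110 (head:    ^)
Step 8: in state A at pos -3, read 0 -> (A,0)->write 1,move L,goto B. Now: state=B, head=-4, tape[-6..2]=000100110 (head:   ^)
Step 9: in state B at pos -4, read 0 -> (B,0)->write 0,move R,goto C. Now: state=C, head=-3, tape[-6..2]=000100110 (head:    ^)
Step 10: in state C at pos -3, read 1 -> (C,1)->write 0,move R,goto B. Now: state=B, head=-2, tape[-6..2]=000000110 (head:     ^)
Step 11: in state B at pos -2, read 0 -> (B,0)->write 0,move R,goto C. Now: state=C, head=-1, tape[-6..2]=000000110 (head:      ^)
Step 12: in state C at pos -1, read 0 -> (C,0)->write 0,move L,goto A. Now: state=A, head=-2, tape[-6..2]=000000110 (head:     ^)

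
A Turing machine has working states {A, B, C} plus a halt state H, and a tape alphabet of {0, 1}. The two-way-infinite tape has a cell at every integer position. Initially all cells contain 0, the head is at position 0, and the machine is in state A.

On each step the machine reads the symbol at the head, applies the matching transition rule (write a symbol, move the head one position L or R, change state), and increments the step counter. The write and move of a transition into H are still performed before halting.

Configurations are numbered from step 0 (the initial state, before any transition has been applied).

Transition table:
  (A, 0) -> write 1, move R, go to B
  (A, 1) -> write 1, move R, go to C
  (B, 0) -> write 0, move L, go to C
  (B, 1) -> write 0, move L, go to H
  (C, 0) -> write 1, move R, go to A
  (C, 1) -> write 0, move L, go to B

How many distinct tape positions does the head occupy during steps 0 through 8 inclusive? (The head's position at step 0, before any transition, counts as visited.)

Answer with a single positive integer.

Step 1: in state A at pos 0, read 0 -> (A,0)->write 1,move R,goto B. Now: state=B, head=1, tape[-1..2]=0100 (head:   ^)
Step 2: in state B at pos 1, read 0 -> (B,0)->write 0,move L,goto C. Now: state=C, head=0, tape[-1..2]=0100 (head:  ^)
Step 3: in state C at pos 0, read 1 -> (C,1)->write 0,move L,goto B. Now: state=B, head=-1, tape[-2..2]=00000 (head:  ^)
Step 4: in state B at pos -1, read 0 -> (B,0)->write 0,move L,goto C. Now: state=C, head=-2, tape[-3..2]=000000 (head:  ^)
Step 5: in state C at pos -2, read 0 -> (C,0)->write 1,move R,goto A. Now: state=A, head=-1, tape[-3..2]=010000 (head:   ^)
Step 6: in state A at pos -1, read 0 -> (A,0)->write 1,move R,goto B. Now: state=B, head=0, tape[-3..2]=011000 (head:    ^)
Step 7: in state B at pos 0, read 0 -> (B,0)->write 0,move L,goto C. Now: state=C, head=-1, tape[-3..2]=011000 (head:   ^)
Step 8: in state C at pos -1, read 1 -> (C,1)->write 0,move L,goto B. Now: state=B, head=-2, tape[-3..2]=010000 (head:  ^)
Head positions at steps 0..8: starting at 0, distinct positions visited = {-2, -1, 0, 1} -> 4 position(s)

Answer: 4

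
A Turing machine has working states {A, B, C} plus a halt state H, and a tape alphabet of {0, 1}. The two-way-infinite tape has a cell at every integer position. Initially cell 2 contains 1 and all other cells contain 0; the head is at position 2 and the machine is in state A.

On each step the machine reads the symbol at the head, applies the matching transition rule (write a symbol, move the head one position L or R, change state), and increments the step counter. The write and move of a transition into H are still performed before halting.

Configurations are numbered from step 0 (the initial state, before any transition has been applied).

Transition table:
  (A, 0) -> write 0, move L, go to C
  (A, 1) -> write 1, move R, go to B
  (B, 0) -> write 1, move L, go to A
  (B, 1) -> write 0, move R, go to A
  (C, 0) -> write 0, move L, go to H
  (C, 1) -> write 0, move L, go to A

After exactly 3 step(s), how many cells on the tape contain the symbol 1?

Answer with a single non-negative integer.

Answer: 2

Derivation:
Step 1: in state A at pos 2, read 1 -> (A,1)->write 1,move R,goto B. Now: state=B, head=3, tape[1..4]=0100 (head:   ^)
Step 2: in state B at pos 3, read 0 -> (B,0)->write 1,move L,goto A. Now: state=A, head=2, tape[1..4]=0110 (head:  ^)
Step 3: in state A at pos 2, read 1 -> (A,1)->write 1,move R,goto B. Now: state=B, head=3, tape[1..4]=0110 (head:   ^)
Cells containing 1 after step 3: {2, 3} -> 2 cell(s)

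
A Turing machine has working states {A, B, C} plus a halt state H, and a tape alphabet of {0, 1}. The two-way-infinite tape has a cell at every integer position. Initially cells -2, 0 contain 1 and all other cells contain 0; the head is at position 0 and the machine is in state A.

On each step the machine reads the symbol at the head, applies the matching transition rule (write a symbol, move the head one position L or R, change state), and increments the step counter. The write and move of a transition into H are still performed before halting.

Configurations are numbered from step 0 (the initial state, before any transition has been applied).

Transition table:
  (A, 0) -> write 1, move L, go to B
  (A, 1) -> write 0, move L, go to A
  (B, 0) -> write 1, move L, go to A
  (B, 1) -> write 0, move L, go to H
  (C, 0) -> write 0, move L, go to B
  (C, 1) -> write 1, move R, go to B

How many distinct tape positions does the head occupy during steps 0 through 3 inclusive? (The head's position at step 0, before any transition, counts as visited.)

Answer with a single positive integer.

Step 1: in state A at pos 0, read 1 -> (A,1)->write 0,move L,goto A. Now: state=A, head=-1, tape[-3..1]=01000 (head:   ^)
Step 2: in state A at pos -1, read 0 -> (A,0)->write 1,move L,goto B. Now: state=B, head=-2, tape[-3..1]=01100 (head:  ^)
Step 3: in state B at pos -2, read 1 -> (B,1)->write 0,move L,goto H. Now: state=H, head=-3, tape[-4..1]=000100 (head:  ^)
Head positions at steps 0..3: starting at 0, distinct positions visited = {-3, -2, -1, 0} -> 4 position(s)

Answer: 4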